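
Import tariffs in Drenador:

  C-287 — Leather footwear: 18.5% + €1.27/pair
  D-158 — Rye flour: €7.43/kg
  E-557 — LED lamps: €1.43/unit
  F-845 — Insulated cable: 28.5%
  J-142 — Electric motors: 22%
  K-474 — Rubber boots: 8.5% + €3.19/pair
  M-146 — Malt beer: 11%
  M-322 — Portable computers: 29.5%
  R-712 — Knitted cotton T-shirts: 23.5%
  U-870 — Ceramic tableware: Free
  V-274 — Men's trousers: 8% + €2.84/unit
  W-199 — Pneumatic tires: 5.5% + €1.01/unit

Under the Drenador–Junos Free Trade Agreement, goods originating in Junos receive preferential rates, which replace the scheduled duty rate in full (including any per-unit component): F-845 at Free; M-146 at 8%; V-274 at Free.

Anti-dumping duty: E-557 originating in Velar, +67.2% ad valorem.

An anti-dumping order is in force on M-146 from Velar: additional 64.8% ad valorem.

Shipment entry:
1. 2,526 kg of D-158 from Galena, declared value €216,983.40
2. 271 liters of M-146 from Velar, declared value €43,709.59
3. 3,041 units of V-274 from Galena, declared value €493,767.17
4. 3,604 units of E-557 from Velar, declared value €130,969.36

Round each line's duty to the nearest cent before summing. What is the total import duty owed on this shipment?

€193,202.99

Line 1 (D-158, Galena, 2,526 kg, €216,983.40):
Base rate for D-158 is €7.43/kg.
Duty = 2,526 × €7.43 = €18,768.18.
Line 2 (M-146, Velar, 271 liters, €43,709.59):
Base rate for M-146 is 11%.
M-146 has an FTA preferential rate, but origin Velar is not Junos; base rate stands.
Additional duty on M-146 from Velar: +64.8%. Applied ad valorem rate: 11% + 64.8% = 75.8%.
Duty = €43,709.59 × 75.8% = €33,131.87.
Line 3 (V-274, Galena, 3,041 units, €493,767.17):
Base rate for V-274 is 8% + €2.84/unit.
V-274 has an FTA preferential rate, but origin Galena is not Junos; base rate stands.
Duty = €493,767.17 × 8% + 3,041 × €2.84 = €48,137.81.
Line 4 (E-557, Velar, 3,604 units, €130,969.36):
Base rate for E-557 is €1.43/unit.
Additional duty on E-557 from Velar: +67.2% ad valorem. Applied ad valorem rate = 67.2%.
Duty = €130,969.36 × 67.2% + 3,604 × €1.43 = €93,165.13.
Total = €18,768.18 + €33,131.87 + €48,137.81 + €93,165.13 = €193,202.99.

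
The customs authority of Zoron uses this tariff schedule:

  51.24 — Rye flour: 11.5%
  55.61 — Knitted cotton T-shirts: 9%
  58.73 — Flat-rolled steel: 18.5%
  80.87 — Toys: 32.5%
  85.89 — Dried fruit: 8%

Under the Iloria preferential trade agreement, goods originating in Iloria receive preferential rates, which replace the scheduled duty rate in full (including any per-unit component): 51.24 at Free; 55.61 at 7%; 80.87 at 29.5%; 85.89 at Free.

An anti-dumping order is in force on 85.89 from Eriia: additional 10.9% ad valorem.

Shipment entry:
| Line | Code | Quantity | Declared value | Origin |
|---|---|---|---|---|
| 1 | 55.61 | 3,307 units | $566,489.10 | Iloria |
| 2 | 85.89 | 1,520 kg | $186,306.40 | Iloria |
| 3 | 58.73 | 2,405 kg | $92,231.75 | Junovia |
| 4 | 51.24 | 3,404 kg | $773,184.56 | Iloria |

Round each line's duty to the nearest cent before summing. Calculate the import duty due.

Line 1 (55.61, Iloria, 3,307 units, $566,489.10):
Base rate for 55.61 is 9%.
Origin Iloria qualifies under the Zoron–Iloria agreement and 55.61 is covered: preferential rate 7% applies instead.
Duty = $566,489.10 × 7% = $39,654.24.
Line 2 (85.89, Iloria, 1,520 kg, $186,306.40):
Base rate for 85.89 is 8%.
Origin Iloria qualifies under the Zoron–Iloria agreement and 85.89 is covered: preferential rate Free applies instead.
The additional-duty order on 85.89 targets Eriia, not Iloria; it does not apply.
Duty = $186,306.40 × 0% = $0.00.
Line 3 (58.73, Junovia, 2,405 kg, $92,231.75):
Base rate for 58.73 is 18.5%.
Duty = $92,231.75 × 18.5% = $17,062.87.
Line 4 (51.24, Iloria, 3,404 kg, $773,184.56):
Base rate for 51.24 is 11.5%.
Origin Iloria qualifies under the Zoron–Iloria agreement and 51.24 is covered: preferential rate Free applies instead.
Duty = $773,184.56 × 0% = $0.00.
Total = $39,654.24 + $0.00 + $17,062.87 + $0.00 = $56,717.11.

$56,717.11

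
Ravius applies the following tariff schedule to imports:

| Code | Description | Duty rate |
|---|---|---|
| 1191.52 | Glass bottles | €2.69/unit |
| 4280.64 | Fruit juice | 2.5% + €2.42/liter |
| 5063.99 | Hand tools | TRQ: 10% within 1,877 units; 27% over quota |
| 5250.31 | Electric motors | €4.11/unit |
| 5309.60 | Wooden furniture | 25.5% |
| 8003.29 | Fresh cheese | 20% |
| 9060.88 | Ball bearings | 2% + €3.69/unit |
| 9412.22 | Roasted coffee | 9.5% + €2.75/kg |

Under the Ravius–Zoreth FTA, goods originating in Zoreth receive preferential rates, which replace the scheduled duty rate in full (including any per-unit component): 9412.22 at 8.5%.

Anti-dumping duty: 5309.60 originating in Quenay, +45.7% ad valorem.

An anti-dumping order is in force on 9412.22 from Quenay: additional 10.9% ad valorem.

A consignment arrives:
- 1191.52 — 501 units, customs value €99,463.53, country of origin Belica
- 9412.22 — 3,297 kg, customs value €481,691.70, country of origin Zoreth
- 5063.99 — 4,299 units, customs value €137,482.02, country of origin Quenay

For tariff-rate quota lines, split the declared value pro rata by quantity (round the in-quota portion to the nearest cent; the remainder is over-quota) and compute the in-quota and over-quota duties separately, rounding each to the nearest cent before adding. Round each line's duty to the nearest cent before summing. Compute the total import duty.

Line 1 (1191.52, Belica, 501 units, €99,463.53):
Base rate for 1191.52 is €2.69/unit.
Duty = 501 × €2.69 = €1,347.69.
Line 2 (9412.22, Zoreth, 3,297 kg, €481,691.70):
Base rate for 9412.22 is 9.5% + €2.75/kg.
Origin Zoreth qualifies under the Ravius–Zoreth agreement and 9412.22 is covered: preferential rate 8.5% applies instead.
The additional-duty order on 9412.22 targets Quenay, not Zoreth; it does not apply.
Duty = €481,691.70 × 8.5% = €40,943.79.
Line 3 (5063.99, Quenay, 4,299 units, €137,482.02):
Code 5063.99 is under a tariff-rate quota (threshold 1,877 units). In-quota: 1,877 units at 10%; over-quota: 2,422 units at 27%.
Pro-rata value split: in-quota = €137,482.02 × 1,877/4,299 = €60,026.46; over-quota = €137,482.02 − €60,026.46 = €77,455.56.
In-quota duty = €60,026.46 × 10% = €6,002.65. Over-quota duty = €77,455.56 × 27% = €20,913.00.
Line duty = €6,002.65 + €20,913.00 = €26,915.65.
Total = €1,347.69 + €40,943.79 + €26,915.65 = €69,207.13.

€69,207.13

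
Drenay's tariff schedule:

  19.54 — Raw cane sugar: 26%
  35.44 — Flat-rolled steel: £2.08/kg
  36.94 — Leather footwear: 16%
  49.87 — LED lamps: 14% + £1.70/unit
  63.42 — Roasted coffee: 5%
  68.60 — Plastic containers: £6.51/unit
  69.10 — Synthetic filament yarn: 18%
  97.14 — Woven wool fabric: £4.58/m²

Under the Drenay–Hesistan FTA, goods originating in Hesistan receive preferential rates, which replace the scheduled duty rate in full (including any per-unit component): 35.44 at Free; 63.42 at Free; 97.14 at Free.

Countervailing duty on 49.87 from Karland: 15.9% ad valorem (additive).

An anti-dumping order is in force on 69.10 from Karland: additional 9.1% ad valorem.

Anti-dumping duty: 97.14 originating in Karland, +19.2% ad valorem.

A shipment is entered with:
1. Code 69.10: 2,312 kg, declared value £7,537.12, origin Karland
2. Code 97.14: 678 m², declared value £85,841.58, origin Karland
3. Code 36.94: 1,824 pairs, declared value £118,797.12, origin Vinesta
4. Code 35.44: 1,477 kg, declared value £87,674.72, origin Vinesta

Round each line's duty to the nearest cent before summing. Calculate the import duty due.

Line 1 (69.10, Karland, 2,312 kg, £7,537.12):
Base rate for 69.10 is 18%.
Additional duty on 69.10 from Karland: +9.1%. Applied ad valorem rate: 18% + 9.1% = 27.1%.
Duty = £7,537.12 × 27.1% = £2,042.56.
Line 2 (97.14, Karland, 678 m², £85,841.58):
Base rate for 97.14 is £4.58/m².
97.14 has an FTA preferential rate, but origin Karland is not Hesistan; base rate stands.
Additional duty on 97.14 from Karland: +19.2% ad valorem. Applied ad valorem rate = 19.2%.
Duty = £85,841.58 × 19.2% + 678 × £4.58 = £19,586.82.
Line 3 (36.94, Vinesta, 1,824 pairs, £118,797.12):
Base rate for 36.94 is 16%.
Duty = £118,797.12 × 16% = £19,007.54.
Line 4 (35.44, Vinesta, 1,477 kg, £87,674.72):
Base rate for 35.44 is £2.08/kg.
35.44 has an FTA preferential rate, but origin Vinesta is not Hesistan; base rate stands.
Duty = 1,477 × £2.08 = £3,072.16.
Total = £2,042.56 + £19,586.82 + £19,007.54 + £3,072.16 = £43,709.08.

£43,709.08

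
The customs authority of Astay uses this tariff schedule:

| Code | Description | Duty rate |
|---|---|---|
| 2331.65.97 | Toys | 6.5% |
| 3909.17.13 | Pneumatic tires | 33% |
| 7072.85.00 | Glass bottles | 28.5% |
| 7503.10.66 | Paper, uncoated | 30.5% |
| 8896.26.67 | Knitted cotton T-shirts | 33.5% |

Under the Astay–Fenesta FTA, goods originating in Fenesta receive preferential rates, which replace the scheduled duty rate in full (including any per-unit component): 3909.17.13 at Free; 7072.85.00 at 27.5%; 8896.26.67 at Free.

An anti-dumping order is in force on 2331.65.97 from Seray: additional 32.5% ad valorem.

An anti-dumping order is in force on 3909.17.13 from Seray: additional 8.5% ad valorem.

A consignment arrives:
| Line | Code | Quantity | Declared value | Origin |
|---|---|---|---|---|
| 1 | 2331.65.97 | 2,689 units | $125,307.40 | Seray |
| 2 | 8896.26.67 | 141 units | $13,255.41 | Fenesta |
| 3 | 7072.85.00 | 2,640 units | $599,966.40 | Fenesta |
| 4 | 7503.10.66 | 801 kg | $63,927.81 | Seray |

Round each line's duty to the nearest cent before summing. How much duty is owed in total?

Line 1 (2331.65.97, Seray, 2,689 units, $125,307.40):
Base rate for 2331.65.97 is 6.5%.
Additional duty on 2331.65.97 from Seray: +32.5%. Applied ad valorem rate: 6.5% + 32.5% = 39%.
Duty = $125,307.40 × 39% = $48,869.89.
Line 2 (8896.26.67, Fenesta, 141 units, $13,255.41):
Base rate for 8896.26.67 is 33.5%.
Origin Fenesta qualifies under the Astay–Fenesta agreement and 8896.26.67 is covered: preferential rate Free applies instead.
Duty = $13,255.41 × 0% = $0.00.
Line 3 (7072.85.00, Fenesta, 2,640 units, $599,966.40):
Base rate for 7072.85.00 is 28.5%.
Origin Fenesta qualifies under the Astay–Fenesta agreement and 7072.85.00 is covered: preferential rate 27.5% applies instead.
Duty = $599,966.40 × 27.5% = $164,990.76.
Line 4 (7503.10.66, Seray, 801 kg, $63,927.81):
Base rate for 7503.10.66 is 30.5%.
Duty = $63,927.81 × 30.5% = $19,497.98.
Total = $48,869.89 + $0.00 + $164,990.76 + $19,497.98 = $233,358.63.

$233,358.63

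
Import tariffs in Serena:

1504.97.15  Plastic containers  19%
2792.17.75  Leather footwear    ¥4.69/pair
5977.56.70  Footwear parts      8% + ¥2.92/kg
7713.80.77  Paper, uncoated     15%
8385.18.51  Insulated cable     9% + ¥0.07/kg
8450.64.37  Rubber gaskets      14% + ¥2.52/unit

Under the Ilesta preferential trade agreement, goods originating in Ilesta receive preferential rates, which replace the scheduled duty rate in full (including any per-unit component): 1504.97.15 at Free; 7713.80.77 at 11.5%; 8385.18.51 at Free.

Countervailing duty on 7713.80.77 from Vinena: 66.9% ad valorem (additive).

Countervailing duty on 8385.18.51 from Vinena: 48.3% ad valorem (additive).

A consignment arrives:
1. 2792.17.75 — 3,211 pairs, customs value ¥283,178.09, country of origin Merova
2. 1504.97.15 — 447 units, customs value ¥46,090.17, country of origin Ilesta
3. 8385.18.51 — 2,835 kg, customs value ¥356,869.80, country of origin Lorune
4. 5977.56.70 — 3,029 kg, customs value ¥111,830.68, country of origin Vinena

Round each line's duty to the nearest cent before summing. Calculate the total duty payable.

¥65,167.45

Line 1 (2792.17.75, Merova, 3,211 pairs, ¥283,178.09):
Base rate for 2792.17.75 is ¥4.69/pair.
Duty = 3,211 × ¥4.69 = ¥15,059.59.
Line 2 (1504.97.15, Ilesta, 447 units, ¥46,090.17):
Base rate for 1504.97.15 is 19%.
Origin Ilesta qualifies under the Serena–Ilesta agreement and 1504.97.15 is covered: preferential rate Free applies instead.
Duty = ¥46,090.17 × 0% = ¥0.00.
Line 3 (8385.18.51, Lorune, 2,835 kg, ¥356,869.80):
Base rate for 8385.18.51 is 9% + ¥0.07/kg.
8385.18.51 has an FTA preferential rate, but origin Lorune is not Ilesta; base rate stands.
The additional-duty order on 8385.18.51 targets Vinena, not Lorune; it does not apply.
Duty = ¥356,869.80 × 9% + 2,835 × ¥0.07 = ¥32,316.73.
Line 4 (5977.56.70, Vinena, 3,029 kg, ¥111,830.68):
Base rate for 5977.56.70 is 8% + ¥2.92/kg.
Duty = ¥111,830.68 × 8% + 3,029 × ¥2.92 = ¥17,791.13.
Total = ¥15,059.59 + ¥0.00 + ¥32,316.73 + ¥17,791.13 = ¥65,167.45.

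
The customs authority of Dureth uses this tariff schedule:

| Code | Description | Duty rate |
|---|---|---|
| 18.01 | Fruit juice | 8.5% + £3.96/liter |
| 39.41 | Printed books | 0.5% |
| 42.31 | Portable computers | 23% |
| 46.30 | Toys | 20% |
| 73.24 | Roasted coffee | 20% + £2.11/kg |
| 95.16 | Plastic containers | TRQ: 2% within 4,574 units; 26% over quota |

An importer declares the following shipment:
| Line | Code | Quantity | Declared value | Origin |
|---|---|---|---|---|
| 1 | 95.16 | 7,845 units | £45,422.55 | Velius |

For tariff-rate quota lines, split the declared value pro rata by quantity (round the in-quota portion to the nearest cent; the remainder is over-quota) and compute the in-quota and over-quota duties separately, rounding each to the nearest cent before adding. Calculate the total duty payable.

Line 1 (95.16, Velius, 7,845 units, £45,422.55):
Code 95.16 is under a tariff-rate quota (threshold 4,574 units). In-quota: 4,574 units at 2%; over-quota: 3,271 units at 26%.
Pro-rata value split: in-quota = £45,422.55 × 4,574/7,845 = £26,483.46; over-quota = £45,422.55 − £26,483.46 = £18,939.09.
In-quota duty = £26,483.46 × 2% = £529.67. Over-quota duty = £18,939.09 × 26% = £4,924.16.
Line duty = £529.67 + £4,924.16 = £5,453.83.

£5,453.83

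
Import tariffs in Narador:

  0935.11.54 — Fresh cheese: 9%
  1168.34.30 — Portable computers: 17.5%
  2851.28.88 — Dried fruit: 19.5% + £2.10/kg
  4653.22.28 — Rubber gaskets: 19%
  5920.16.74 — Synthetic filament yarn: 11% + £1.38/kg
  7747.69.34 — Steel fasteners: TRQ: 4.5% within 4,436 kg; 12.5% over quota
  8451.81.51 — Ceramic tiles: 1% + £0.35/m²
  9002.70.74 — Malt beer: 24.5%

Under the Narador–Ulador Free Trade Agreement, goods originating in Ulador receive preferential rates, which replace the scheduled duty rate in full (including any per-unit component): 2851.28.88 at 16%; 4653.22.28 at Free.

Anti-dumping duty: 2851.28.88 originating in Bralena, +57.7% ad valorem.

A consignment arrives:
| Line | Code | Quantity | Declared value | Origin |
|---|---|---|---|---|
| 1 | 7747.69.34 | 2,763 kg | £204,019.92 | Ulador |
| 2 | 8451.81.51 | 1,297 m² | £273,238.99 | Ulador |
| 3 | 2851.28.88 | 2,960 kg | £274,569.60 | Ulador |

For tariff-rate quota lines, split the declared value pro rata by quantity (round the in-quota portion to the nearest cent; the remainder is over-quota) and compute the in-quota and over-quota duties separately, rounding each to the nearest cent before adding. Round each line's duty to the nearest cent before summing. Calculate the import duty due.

£56,298.38

Line 1 (7747.69.34, Ulador, 2,763 kg, £204,019.92):
Code 7747.69.34 is under a tariff-rate quota (threshold 4,436 kg). Quantity 2,763 kg is within the quota, so the in-quota rate 4.5% applies to the full value.
Duty = £204,019.92 × 4.5% = £9,180.90.
Line 2 (8451.81.51, Ulador, 1,297 m², £273,238.99):
Base rate for 8451.81.51 is 1% + £0.35/m².
Origin Ulador is the FTA partner but 8451.81.51 is not on the preference list; base rate stands.
Duty = £273,238.99 × 1% + 1,297 × £0.35 = £3,186.34.
Line 3 (2851.28.88, Ulador, 2,960 kg, £274,569.60):
Base rate for 2851.28.88 is 19.5% + £2.10/kg.
Origin Ulador qualifies under the Narador–Ulador agreement and 2851.28.88 is covered: preferential rate 16% applies instead.
The additional-duty order on 2851.28.88 targets Bralena, not Ulador; it does not apply.
Duty = £274,569.60 × 16% = £43,931.14.
Total = £9,180.90 + £3,186.34 + £43,931.14 = £56,298.38.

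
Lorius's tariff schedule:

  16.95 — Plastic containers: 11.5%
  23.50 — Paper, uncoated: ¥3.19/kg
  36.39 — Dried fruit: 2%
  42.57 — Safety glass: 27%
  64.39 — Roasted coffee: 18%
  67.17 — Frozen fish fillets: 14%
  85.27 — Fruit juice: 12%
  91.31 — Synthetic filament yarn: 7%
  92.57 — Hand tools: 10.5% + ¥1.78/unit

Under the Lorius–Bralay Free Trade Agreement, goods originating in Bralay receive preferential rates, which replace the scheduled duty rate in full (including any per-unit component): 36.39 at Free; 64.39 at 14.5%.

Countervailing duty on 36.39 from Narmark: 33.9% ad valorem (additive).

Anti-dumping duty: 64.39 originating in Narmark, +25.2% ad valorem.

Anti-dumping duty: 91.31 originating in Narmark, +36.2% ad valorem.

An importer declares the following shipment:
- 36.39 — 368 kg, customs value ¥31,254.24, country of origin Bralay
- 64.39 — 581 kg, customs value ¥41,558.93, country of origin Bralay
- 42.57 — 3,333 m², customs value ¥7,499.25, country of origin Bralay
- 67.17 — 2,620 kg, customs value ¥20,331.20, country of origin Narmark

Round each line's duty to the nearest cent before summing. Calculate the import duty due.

Line 1 (36.39, Bralay, 368 kg, ¥31,254.24):
Base rate for 36.39 is 2%.
Origin Bralay qualifies under the Lorius–Bralay agreement and 36.39 is covered: preferential rate Free applies instead.
The additional-duty order on 36.39 targets Narmark, not Bralay; it does not apply.
Duty = ¥31,254.24 × 0% = ¥0.00.
Line 2 (64.39, Bralay, 581 kg, ¥41,558.93):
Base rate for 64.39 is 18%.
Origin Bralay qualifies under the Lorius–Bralay agreement and 64.39 is covered: preferential rate 14.5% applies instead.
The additional-duty order on 64.39 targets Narmark, not Bralay; it does not apply.
Duty = ¥41,558.93 × 14.5% = ¥6,026.04.
Line 3 (42.57, Bralay, 3,333 m², ¥7,499.25):
Base rate for 42.57 is 27%.
Origin Bralay is the FTA partner but 42.57 is not on the preference list; base rate stands.
Duty = ¥7,499.25 × 27% = ¥2,024.80.
Line 4 (67.17, Narmark, 2,620 kg, ¥20,331.20):
Base rate for 67.17 is 14%.
Duty = ¥20,331.20 × 14% = ¥2,846.37.
Total = ¥0.00 + ¥6,026.04 + ¥2,024.80 + ¥2,846.37 = ¥10,897.21.

¥10,897.21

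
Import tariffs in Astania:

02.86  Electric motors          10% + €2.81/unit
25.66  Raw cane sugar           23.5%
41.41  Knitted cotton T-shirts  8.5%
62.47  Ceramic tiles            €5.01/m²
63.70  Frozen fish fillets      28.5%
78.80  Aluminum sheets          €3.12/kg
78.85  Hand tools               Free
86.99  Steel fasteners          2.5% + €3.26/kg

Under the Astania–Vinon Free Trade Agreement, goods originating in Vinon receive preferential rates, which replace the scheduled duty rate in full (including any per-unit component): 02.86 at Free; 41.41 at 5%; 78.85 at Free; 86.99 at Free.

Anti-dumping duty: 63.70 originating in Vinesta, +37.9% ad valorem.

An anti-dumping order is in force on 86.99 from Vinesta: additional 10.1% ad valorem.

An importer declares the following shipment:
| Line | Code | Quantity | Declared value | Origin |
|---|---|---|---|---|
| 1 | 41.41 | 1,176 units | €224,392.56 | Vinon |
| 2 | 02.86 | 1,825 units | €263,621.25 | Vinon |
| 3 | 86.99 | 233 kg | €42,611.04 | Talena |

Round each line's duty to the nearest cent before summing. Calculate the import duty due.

€13,044.49

Line 1 (41.41, Vinon, 1,176 units, €224,392.56):
Base rate for 41.41 is 8.5%.
Origin Vinon qualifies under the Astania–Vinon agreement and 41.41 is covered: preferential rate 5% applies instead.
Duty = €224,392.56 × 5% = €11,219.63.
Line 2 (02.86, Vinon, 1,825 units, €263,621.25):
Base rate for 02.86 is 10% + €2.81/unit.
Origin Vinon qualifies under the Astania–Vinon agreement and 02.86 is covered: preferential rate Free applies instead.
Duty = €263,621.25 × 0% = €0.00.
Line 3 (86.99, Talena, 233 kg, €42,611.04):
Base rate for 86.99 is 2.5% + €3.26/kg.
86.99 has an FTA preferential rate, but origin Talena is not Vinon; base rate stands.
The additional-duty order on 86.99 targets Vinesta, not Talena; it does not apply.
Duty = €42,611.04 × 2.5% + 233 × €3.26 = €1,824.86.
Total = €11,219.63 + €0.00 + €1,824.86 = €13,044.49.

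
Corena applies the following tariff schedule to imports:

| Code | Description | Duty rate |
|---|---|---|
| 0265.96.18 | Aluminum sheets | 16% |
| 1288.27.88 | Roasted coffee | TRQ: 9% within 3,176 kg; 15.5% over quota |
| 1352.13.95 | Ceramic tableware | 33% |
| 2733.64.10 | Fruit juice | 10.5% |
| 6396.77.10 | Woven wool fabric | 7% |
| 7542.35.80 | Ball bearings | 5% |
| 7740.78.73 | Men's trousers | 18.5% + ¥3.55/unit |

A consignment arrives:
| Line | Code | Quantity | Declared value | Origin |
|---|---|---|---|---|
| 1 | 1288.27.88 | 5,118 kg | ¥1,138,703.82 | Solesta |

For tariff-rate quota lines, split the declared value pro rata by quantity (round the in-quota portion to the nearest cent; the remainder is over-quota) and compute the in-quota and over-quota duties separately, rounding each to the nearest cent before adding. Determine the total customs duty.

Line 1 (1288.27.88, Solesta, 5,118 kg, ¥1,138,703.82):
Code 1288.27.88 is under a tariff-rate quota (threshold 3,176 kg). In-quota: 3,176 kg at 9%; over-quota: 1,942 kg at 15.5%.
Pro-rata value split: in-quota = ¥1,138,703.82 × 3,176/5,118 = ¥706,628.24; over-quota = ¥1,138,703.82 − ¥706,628.24 = ¥432,075.58.
In-quota duty = ¥706,628.24 × 9% = ¥63,596.54. Over-quota duty = ¥432,075.58 × 15.5% = ¥66,971.71.
Line duty = ¥63,596.54 + ¥66,971.71 = ¥130,568.25.

¥130,568.25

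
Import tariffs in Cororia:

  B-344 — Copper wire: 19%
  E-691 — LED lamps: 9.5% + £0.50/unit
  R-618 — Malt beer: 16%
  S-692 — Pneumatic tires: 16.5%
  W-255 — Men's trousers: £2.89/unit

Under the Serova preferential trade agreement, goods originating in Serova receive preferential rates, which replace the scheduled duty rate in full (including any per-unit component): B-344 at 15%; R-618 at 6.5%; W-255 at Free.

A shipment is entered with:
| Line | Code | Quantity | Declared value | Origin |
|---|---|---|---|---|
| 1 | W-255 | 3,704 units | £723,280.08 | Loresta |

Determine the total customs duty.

Line 1 (W-255, Loresta, 3,704 units, £723,280.08):
Base rate for W-255 is £2.89/unit.
W-255 has an FTA preferential rate, but origin Loresta is not Serova; base rate stands.
Duty = 3,704 × £2.89 = £10,704.56.

£10,704.56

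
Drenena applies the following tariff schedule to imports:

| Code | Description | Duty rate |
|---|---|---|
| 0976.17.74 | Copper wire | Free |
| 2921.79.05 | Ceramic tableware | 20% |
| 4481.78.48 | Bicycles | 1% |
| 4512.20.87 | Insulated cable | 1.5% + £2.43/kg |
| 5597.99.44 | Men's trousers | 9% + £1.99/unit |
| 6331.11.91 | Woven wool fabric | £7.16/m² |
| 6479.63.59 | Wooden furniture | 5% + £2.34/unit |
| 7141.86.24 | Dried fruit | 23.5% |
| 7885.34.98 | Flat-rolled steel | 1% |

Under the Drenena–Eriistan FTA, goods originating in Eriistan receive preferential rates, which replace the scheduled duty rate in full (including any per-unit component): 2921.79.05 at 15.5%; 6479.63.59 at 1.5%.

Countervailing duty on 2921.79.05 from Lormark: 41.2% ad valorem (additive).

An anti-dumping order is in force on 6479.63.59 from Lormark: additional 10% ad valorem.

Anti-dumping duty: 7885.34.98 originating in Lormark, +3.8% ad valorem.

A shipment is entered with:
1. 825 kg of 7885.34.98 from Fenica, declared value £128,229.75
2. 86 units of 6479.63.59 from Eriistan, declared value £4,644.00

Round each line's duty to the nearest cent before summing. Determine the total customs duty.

£1,351.96

Line 1 (7885.34.98, Fenica, 825 kg, £128,229.75):
Base rate for 7885.34.98 is 1%.
The additional-duty order on 7885.34.98 targets Lormark, not Fenica; it does not apply.
Duty = £128,229.75 × 1% = £1,282.30.
Line 2 (6479.63.59, Eriistan, 86 units, £4,644.00):
Base rate for 6479.63.59 is 5% + £2.34/unit.
Origin Eriistan qualifies under the Drenena–Eriistan agreement and 6479.63.59 is covered: preferential rate 1.5% applies instead.
The additional-duty order on 6479.63.59 targets Lormark, not Eriistan; it does not apply.
Duty = £4,644.00 × 1.5% = £69.66.
Total = £1,282.30 + £69.66 = £1,351.96.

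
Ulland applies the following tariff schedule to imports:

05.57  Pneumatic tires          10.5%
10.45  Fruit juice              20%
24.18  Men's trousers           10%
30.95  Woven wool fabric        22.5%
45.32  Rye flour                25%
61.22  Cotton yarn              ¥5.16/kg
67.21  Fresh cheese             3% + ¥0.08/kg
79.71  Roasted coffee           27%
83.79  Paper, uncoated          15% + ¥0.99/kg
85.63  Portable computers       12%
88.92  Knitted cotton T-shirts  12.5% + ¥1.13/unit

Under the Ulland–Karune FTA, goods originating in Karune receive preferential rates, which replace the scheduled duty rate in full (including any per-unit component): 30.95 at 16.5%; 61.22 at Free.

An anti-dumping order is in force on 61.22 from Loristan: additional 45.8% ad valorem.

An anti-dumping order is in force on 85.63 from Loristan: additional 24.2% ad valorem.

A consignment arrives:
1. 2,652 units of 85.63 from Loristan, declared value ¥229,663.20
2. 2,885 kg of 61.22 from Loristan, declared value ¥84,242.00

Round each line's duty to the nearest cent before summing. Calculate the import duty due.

¥136,607.52

Line 1 (85.63, Loristan, 2,652 units, ¥229,663.20):
Base rate for 85.63 is 12%.
Additional duty on 85.63 from Loristan: +24.2%. Applied ad valorem rate: 12% + 24.2% = 36.2%.
Duty = ¥229,663.20 × 36.2% = ¥83,138.08.
Line 2 (61.22, Loristan, 2,885 kg, ¥84,242.00):
Base rate for 61.22 is ¥5.16/kg.
61.22 has an FTA preferential rate, but origin Loristan is not Karune; base rate stands.
Additional duty on 61.22 from Loristan: +45.8% ad valorem. Applied ad valorem rate = 45.8%.
Duty = ¥84,242.00 × 45.8% + 2,885 × ¥5.16 = ¥53,469.44.
Total = ¥83,138.08 + ¥53,469.44 = ¥136,607.52.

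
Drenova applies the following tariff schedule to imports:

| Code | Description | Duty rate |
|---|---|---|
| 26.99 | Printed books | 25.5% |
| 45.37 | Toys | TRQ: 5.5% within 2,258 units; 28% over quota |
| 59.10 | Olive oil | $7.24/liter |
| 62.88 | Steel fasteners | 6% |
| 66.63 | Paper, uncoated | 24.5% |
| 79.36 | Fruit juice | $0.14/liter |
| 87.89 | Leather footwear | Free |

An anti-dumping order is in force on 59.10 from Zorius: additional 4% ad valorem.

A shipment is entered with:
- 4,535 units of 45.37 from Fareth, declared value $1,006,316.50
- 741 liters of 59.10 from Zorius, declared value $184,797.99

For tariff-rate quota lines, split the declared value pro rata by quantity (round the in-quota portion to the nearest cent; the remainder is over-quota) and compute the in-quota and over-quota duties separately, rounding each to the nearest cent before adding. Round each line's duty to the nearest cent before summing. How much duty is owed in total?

Line 1 (45.37, Fareth, 4,535 units, $1,006,316.50):
Code 45.37 is under a tariff-rate quota (threshold 2,258 units). In-quota: 2,258 units at 5.5%; over-quota: 2,277 units at 28%.
Pro-rata value split: in-quota = $1,006,316.50 × 2,258/4,535 = $501,050.20; over-quota = $1,006,316.50 − $501,050.20 = $505,266.30.
In-quota duty = $501,050.20 × 5.5% = $27,557.76. Over-quota duty = $505,266.30 × 28% = $141,474.56.
Line duty = $27,557.76 + $141,474.56 = $169,032.32.
Line 2 (59.10, Zorius, 741 liters, $184,797.99):
Base rate for 59.10 is $7.24/liter.
Additional duty on 59.10 from Zorius: +4% ad valorem. Applied ad valorem rate = 4%.
Duty = $184,797.99 × 4% + 741 × $7.24 = $12,756.76.
Total = $169,032.32 + $12,756.76 = $181,789.08.

$181,789.08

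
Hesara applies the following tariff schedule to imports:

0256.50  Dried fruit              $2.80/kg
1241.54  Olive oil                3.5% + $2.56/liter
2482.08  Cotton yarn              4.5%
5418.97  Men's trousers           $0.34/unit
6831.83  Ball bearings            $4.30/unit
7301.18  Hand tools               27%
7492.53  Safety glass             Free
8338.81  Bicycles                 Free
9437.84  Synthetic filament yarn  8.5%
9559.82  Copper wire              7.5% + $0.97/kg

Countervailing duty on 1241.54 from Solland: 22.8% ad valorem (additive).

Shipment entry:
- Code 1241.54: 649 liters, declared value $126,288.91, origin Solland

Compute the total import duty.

Line 1 (1241.54, Solland, 649 liters, $126,288.91):
Base rate for 1241.54 is 3.5% + $2.56/liter.
Additional duty on 1241.54 from Solland: +22.8%. Applied ad valorem rate: 3.5% + 22.8% = 26.3%.
Duty = $126,288.91 × 26.3% + 649 × $2.56 = $34,875.42.

$34,875.42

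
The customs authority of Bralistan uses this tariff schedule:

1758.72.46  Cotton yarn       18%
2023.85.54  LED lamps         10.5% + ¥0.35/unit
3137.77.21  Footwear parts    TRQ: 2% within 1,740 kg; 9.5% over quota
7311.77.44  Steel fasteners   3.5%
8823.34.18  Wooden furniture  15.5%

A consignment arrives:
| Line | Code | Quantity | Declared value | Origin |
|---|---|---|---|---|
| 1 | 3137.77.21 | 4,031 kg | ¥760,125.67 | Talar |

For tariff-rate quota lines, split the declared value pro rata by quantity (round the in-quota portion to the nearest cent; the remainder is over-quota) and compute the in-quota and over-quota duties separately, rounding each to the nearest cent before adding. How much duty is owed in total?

¥47,603.56

Line 1 (3137.77.21, Talar, 4,031 kg, ¥760,125.67):
Code 3137.77.21 is under a tariff-rate quota (threshold 1,740 kg). In-quota: 1,740 kg at 2%; over-quota: 2,291 kg at 9.5%.
Pro-rata value split: in-quota = ¥760,125.67 × 1,740/4,031 = ¥328,111.80; over-quota = ¥760,125.67 − ¥328,111.80 = ¥432,013.87.
In-quota duty = ¥328,111.80 × 2% = ¥6,562.24. Over-quota duty = ¥432,013.87 × 9.5% = ¥41,041.32.
Line duty = ¥6,562.24 + ¥41,041.32 = ¥47,603.56.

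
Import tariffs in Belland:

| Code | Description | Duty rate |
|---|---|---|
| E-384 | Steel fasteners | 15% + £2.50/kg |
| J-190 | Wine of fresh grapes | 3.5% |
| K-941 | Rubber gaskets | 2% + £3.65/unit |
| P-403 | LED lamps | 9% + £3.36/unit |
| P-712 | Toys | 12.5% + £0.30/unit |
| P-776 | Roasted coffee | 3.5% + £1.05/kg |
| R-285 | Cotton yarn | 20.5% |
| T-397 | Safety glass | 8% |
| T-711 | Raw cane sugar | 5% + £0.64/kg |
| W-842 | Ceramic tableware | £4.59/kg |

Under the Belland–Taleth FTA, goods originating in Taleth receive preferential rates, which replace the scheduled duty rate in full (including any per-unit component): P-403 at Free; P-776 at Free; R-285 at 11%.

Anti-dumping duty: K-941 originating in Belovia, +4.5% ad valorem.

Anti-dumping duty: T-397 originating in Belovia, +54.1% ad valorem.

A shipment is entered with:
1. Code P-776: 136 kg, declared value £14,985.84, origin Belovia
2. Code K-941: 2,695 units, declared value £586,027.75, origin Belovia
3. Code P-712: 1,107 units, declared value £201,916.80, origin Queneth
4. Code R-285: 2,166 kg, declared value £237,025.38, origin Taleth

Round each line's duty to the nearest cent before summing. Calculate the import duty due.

Line 1 (P-776, Belovia, 136 kg, £14,985.84):
Base rate for P-776 is 3.5% + £1.05/kg.
P-776 has an FTA preferential rate, but origin Belovia is not Taleth; base rate stands.
Duty = £14,985.84 × 3.5% + 136 × £1.05 = £667.30.
Line 2 (K-941, Belovia, 2,695 units, £586,027.75):
Base rate for K-941 is 2% + £3.65/unit.
Additional duty on K-941 from Belovia: +4.5%. Applied ad valorem rate: 2% + 4.5% = 6.5%.
Duty = £586,027.75 × 6.5% + 2,695 × £3.65 = £47,928.55.
Line 3 (P-712, Queneth, 1,107 units, £201,916.80):
Base rate for P-712 is 12.5% + £0.30/unit.
Duty = £201,916.80 × 12.5% + 1,107 × £0.30 = £25,571.70.
Line 4 (R-285, Taleth, 2,166 kg, £237,025.38):
Base rate for R-285 is 20.5%.
Origin Taleth qualifies under the Belland–Taleth agreement and R-285 is covered: preferential rate 11% applies instead.
Duty = £237,025.38 × 11% = £26,072.79.
Total = £667.30 + £47,928.55 + £25,571.70 + £26,072.79 = £100,240.34.

£100,240.34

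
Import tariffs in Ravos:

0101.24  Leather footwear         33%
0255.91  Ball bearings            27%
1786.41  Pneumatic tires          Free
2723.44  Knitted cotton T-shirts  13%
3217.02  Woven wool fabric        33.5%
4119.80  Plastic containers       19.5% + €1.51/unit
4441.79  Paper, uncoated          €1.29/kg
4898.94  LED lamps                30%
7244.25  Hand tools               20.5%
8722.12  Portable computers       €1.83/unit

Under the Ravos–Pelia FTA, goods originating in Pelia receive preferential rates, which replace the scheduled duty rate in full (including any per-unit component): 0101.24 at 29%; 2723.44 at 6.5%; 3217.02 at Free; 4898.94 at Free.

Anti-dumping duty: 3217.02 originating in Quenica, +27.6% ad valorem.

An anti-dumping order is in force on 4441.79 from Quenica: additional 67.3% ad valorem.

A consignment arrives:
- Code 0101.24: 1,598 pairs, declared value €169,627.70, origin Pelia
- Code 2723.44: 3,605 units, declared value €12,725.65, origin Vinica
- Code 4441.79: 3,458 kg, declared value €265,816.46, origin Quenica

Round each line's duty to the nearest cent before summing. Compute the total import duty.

€234,201.66

Line 1 (0101.24, Pelia, 1,598 pairs, €169,627.70):
Base rate for 0101.24 is 33%.
Origin Pelia qualifies under the Ravos–Pelia agreement and 0101.24 is covered: preferential rate 29% applies instead.
Duty = €169,627.70 × 29% = €49,192.03.
Line 2 (2723.44, Vinica, 3,605 units, €12,725.65):
Base rate for 2723.44 is 13%.
2723.44 has an FTA preferential rate, but origin Vinica is not Pelia; base rate stands.
Duty = €12,725.65 × 13% = €1,654.33.
Line 3 (4441.79, Quenica, 3,458 kg, €265,816.46):
Base rate for 4441.79 is €1.29/kg.
Additional duty on 4441.79 from Quenica: +67.3% ad valorem. Applied ad valorem rate = 67.3%.
Duty = €265,816.46 × 67.3% + 3,458 × €1.29 = €183,355.30.
Total = €49,192.03 + €1,654.33 + €183,355.30 = €234,201.66.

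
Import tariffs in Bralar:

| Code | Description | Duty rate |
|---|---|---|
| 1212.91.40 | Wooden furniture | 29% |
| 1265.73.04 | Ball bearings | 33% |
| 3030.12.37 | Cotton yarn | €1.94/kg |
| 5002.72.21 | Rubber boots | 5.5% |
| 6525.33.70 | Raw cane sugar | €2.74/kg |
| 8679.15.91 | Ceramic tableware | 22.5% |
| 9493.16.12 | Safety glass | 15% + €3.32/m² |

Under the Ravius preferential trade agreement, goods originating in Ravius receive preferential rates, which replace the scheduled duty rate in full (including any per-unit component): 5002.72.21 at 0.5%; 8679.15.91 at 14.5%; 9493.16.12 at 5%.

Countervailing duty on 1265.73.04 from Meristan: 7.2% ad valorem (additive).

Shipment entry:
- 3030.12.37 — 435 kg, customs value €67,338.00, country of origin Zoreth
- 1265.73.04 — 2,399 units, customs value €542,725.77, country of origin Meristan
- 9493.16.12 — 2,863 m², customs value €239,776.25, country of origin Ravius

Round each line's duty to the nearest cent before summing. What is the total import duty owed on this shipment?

€231,008.47

Line 1 (3030.12.37, Zoreth, 435 kg, €67,338.00):
Base rate for 3030.12.37 is €1.94/kg.
Duty = 435 × €1.94 = €843.90.
Line 2 (1265.73.04, Meristan, 2,399 units, €542,725.77):
Base rate for 1265.73.04 is 33%.
Additional duty on 1265.73.04 from Meristan: +7.2%. Applied ad valorem rate: 33% + 7.2% = 40.2%.
Duty = €542,725.77 × 40.2% = €218,175.76.
Line 3 (9493.16.12, Ravius, 2,863 m², €239,776.25):
Base rate for 9493.16.12 is 15% + €3.32/m².
Origin Ravius qualifies under the Bralar–Ravius agreement and 9493.16.12 is covered: preferential rate 5% applies instead.
Duty = €239,776.25 × 5% = €11,988.81.
Total = €843.90 + €218,175.76 + €11,988.81 = €231,008.47.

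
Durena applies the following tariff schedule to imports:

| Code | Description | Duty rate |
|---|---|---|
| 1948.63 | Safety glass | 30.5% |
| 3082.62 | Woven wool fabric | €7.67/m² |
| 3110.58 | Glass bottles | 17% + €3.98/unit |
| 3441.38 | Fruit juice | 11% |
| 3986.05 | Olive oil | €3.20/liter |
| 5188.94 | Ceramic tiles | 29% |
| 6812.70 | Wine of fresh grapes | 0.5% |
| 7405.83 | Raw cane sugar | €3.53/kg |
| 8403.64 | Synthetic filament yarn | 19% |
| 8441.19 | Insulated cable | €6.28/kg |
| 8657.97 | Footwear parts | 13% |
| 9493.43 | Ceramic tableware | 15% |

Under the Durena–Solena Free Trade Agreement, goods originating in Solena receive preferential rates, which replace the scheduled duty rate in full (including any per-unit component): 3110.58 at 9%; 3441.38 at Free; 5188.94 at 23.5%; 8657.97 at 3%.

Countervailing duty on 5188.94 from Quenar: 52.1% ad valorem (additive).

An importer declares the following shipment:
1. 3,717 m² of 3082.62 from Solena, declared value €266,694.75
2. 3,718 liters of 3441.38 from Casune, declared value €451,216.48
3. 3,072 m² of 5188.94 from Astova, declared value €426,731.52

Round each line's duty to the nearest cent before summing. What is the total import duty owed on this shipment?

€201,895.34

Line 1 (3082.62, Solena, 3,717 m², €266,694.75):
Base rate for 3082.62 is €7.67/m².
Origin Solena is the FTA partner but 3082.62 is not on the preference list; base rate stands.
Duty = 3,717 × €7.67 = €28,509.39.
Line 2 (3441.38, Casune, 3,718 liters, €451,216.48):
Base rate for 3441.38 is 11%.
3441.38 has an FTA preferential rate, but origin Casune is not Solena; base rate stands.
Duty = €451,216.48 × 11% = €49,633.81.
Line 3 (5188.94, Astova, 3,072 m², €426,731.52):
Base rate for 5188.94 is 29%.
5188.94 has an FTA preferential rate, but origin Astova is not Solena; base rate stands.
The additional-duty order on 5188.94 targets Quenar, not Astova; it does not apply.
Duty = €426,731.52 × 29% = €123,752.14.
Total = €28,509.39 + €49,633.81 + €123,752.14 = €201,895.34.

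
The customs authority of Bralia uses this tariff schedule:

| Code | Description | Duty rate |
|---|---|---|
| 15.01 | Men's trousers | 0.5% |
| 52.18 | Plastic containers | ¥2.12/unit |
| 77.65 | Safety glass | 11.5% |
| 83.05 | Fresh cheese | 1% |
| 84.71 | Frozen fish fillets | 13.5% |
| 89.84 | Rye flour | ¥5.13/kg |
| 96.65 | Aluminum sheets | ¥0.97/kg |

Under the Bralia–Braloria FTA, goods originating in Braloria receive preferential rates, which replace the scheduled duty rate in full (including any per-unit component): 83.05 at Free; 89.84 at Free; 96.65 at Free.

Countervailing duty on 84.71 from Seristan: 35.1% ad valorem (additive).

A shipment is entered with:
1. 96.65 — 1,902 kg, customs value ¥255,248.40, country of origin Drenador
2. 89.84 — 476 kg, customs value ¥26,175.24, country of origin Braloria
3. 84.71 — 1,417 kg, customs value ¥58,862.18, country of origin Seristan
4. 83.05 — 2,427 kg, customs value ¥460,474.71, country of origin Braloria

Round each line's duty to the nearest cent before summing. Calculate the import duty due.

¥30,451.96

Line 1 (96.65, Drenador, 1,902 kg, ¥255,248.40):
Base rate for 96.65 is ¥0.97/kg.
96.65 has an FTA preferential rate, but origin Drenador is not Braloria; base rate stands.
Duty = 1,902 × ¥0.97 = ¥1,844.94.
Line 2 (89.84, Braloria, 476 kg, ¥26,175.24):
Base rate for 89.84 is ¥5.13/kg.
Origin Braloria qualifies under the Bralia–Braloria agreement and 89.84 is covered: preferential rate Free applies instead.
Duty = ¥26,175.24 × 0% = ¥0.00.
Line 3 (84.71, Seristan, 1,417 kg, ¥58,862.18):
Base rate for 84.71 is 13.5%.
Additional duty on 84.71 from Seristan: +35.1%. Applied ad valorem rate: 13.5% + 35.1% = 48.6%.
Duty = ¥58,862.18 × 48.6% = ¥28,607.02.
Line 4 (83.05, Braloria, 2,427 kg, ¥460,474.71):
Base rate for 83.05 is 1%.
Origin Braloria qualifies under the Bralia–Braloria agreement and 83.05 is covered: preferential rate Free applies instead.
Duty = ¥460,474.71 × 0% = ¥0.00.
Total = ¥1,844.94 + ¥0.00 + ¥28,607.02 + ¥0.00 = ¥30,451.96.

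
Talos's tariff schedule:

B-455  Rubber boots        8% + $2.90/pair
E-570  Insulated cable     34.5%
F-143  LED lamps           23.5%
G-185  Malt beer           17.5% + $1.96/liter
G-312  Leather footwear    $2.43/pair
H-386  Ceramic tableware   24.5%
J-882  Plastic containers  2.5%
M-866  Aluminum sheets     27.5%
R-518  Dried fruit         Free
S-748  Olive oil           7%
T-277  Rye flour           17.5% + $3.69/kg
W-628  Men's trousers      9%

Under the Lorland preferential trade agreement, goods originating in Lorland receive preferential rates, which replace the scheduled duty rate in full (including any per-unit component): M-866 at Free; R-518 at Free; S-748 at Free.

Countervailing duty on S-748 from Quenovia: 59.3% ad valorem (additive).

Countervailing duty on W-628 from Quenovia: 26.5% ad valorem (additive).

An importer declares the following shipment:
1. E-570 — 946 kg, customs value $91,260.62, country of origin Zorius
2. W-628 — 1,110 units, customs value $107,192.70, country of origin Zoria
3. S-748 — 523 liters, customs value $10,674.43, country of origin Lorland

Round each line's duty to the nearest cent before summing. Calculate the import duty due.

$41,132.25

Line 1 (E-570, Zorius, 946 kg, $91,260.62):
Base rate for E-570 is 34.5%.
Duty = $91,260.62 × 34.5% = $31,484.91.
Line 2 (W-628, Zoria, 1,110 units, $107,192.70):
Base rate for W-628 is 9%.
The additional-duty order on W-628 targets Quenovia, not Zoria; it does not apply.
Duty = $107,192.70 × 9% = $9,647.34.
Line 3 (S-748, Lorland, 523 liters, $10,674.43):
Base rate for S-748 is 7%.
Origin Lorland qualifies under the Talos–Lorland agreement and S-748 is covered: preferential rate Free applies instead.
The additional-duty order on S-748 targets Quenovia, not Lorland; it does not apply.
Duty = $10,674.43 × 0% = $0.00.
Total = $31,484.91 + $9,647.34 + $0.00 = $41,132.25.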